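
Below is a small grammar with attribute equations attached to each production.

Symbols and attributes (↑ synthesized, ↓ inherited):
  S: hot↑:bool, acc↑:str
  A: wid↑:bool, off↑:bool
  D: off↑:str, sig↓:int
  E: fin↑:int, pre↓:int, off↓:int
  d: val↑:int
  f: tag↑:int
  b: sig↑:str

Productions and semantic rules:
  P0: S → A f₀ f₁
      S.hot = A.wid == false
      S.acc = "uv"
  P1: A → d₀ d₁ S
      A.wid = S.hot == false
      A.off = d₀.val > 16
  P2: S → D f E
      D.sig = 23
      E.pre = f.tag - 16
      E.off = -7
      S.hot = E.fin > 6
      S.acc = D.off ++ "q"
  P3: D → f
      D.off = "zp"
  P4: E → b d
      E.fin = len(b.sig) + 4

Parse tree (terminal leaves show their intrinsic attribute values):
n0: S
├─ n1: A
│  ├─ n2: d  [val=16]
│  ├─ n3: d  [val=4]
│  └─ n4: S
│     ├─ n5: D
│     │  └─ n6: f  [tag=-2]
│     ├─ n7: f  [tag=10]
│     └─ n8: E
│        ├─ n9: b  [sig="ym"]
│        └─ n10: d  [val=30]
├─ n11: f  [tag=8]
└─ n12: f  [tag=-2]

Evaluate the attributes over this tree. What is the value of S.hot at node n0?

1. n2.val = 16  [terminal]
2. n3.val = 4  [terminal]
3. n5.sig = 23  [23]
4. n6.tag = -2  [terminal]
5. n5.off = "zp"  ["zp"]
6. n7.tag = 10  [terminal]
7. n8.pre = -6  [f.tag - 16]
8. n8.off = -7  [-7]
9. n9.sig = "ym"  [terminal]
10. n10.val = 30  [terminal]
11. n8.fin = 6  [len(b.sig) + 4]
12. n4.hot = false  [E.fin > 6]
13. n4.acc = "zpq"  [D.off ++ "q"]
14. n1.wid = true  [S.hot == false]
15. n1.off = false  [d₀.val > 16]
16. n11.tag = 8  [terminal]
17. n12.tag = -2  [terminal]
18. n0.hot = false  [A.wid == false]
19. n0.acc = "uv"  ["uv"]

false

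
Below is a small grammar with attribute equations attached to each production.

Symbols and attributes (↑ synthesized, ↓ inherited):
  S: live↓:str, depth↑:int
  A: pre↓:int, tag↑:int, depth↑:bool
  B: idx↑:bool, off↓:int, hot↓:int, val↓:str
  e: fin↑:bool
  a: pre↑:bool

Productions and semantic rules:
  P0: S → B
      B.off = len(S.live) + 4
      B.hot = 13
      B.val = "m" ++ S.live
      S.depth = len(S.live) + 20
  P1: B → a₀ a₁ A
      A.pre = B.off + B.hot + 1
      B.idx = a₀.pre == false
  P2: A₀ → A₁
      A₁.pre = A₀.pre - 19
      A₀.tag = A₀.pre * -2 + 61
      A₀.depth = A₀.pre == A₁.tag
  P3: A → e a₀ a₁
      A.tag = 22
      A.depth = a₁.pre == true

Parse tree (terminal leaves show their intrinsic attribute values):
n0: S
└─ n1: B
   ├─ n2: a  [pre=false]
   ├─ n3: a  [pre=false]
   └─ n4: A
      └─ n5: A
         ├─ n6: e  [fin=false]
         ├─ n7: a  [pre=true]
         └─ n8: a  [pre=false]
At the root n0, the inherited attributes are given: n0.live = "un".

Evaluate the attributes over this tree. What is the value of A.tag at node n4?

1. n0.live = "un"  [given at root]
2. n1.off = 6  [len(S.live) + 4]
3. n1.hot = 13  [13]
4. n1.val = "mun"  ["m" ++ S.live]
5. n2.pre = false  [terminal]
6. n3.pre = false  [terminal]
7. n4.pre = 20  [B.off + B.hot + 1]
8. n5.pre = 1  [A₀.pre - 19]
9. n6.fin = false  [terminal]
10. n7.pre = true  [terminal]
11. n8.pre = false  [terminal]
12. n5.tag = 22  [22]
13. n5.depth = false  [a₁.pre == true]
14. n4.tag = 21  [A₀.pre * -2 + 61]
15. n4.depth = false  [A₀.pre == A₁.tag]
16. n1.idx = true  [a₀.pre == false]
17. n0.depth = 22  [len(S.live) + 20]

21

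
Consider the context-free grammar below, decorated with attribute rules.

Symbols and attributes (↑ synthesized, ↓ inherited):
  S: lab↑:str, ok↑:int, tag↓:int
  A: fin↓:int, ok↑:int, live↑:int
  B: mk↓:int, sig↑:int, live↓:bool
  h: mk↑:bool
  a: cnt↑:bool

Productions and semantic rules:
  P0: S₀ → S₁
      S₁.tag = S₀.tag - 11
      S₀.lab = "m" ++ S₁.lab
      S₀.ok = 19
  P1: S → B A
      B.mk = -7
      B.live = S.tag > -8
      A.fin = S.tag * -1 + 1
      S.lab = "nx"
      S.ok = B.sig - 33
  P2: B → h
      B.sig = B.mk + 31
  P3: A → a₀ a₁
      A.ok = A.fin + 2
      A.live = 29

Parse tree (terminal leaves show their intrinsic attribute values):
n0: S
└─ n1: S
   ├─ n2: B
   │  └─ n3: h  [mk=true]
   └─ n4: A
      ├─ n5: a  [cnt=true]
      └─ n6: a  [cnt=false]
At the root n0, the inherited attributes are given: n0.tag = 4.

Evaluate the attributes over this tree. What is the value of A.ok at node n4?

10

1. n0.tag = 4  [given at root]
2. n1.tag = -7  [S₀.tag - 11]
3. n2.mk = -7  [-7]
4. n2.live = true  [S.tag > -8]
5. n3.mk = true  [terminal]
6. n2.sig = 24  [B.mk + 31]
7. n4.fin = 8  [S.tag * -1 + 1]
8. n5.cnt = true  [terminal]
9. n6.cnt = false  [terminal]
10. n4.ok = 10  [A.fin + 2]
11. n4.live = 29  [29]
12. n1.lab = "nx"  ["nx"]
13. n1.ok = -9  [B.sig - 33]
14. n0.lab = "mnx"  ["m" ++ S₁.lab]
15. n0.ok = 19  [19]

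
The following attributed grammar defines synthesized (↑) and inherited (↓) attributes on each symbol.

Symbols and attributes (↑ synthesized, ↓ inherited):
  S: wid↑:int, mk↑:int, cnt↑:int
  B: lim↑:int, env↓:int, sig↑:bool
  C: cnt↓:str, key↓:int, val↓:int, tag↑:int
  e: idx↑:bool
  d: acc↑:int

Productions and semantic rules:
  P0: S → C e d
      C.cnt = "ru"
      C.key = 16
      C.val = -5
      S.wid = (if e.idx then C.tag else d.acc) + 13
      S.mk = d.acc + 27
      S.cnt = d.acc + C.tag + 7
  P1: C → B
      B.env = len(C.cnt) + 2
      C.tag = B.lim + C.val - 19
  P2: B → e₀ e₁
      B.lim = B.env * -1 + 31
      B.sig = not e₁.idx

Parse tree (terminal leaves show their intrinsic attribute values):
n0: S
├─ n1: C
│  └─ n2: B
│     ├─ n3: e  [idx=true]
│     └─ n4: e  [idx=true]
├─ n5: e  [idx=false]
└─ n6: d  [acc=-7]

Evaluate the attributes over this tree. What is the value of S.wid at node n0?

6

1. n1.cnt = "ru"  ["ru"]
2. n1.key = 16  [16]
3. n1.val = -5  [-5]
4. n2.env = 4  [len(C.cnt) + 2]
5. n3.idx = true  [terminal]
6. n4.idx = true  [terminal]
7. n2.lim = 27  [B.env * -1 + 31]
8. n2.sig = false  [not e₁.idx]
9. n1.tag = 3  [B.lim + C.val - 19]
10. n5.idx = false  [terminal]
11. n6.acc = -7  [terminal]
12. n0.wid = 6  [(if e.idx then C.tag else d.acc) + 13]
13. n0.mk = 20  [d.acc + 27]
14. n0.cnt = 3  [d.acc + C.tag + 7]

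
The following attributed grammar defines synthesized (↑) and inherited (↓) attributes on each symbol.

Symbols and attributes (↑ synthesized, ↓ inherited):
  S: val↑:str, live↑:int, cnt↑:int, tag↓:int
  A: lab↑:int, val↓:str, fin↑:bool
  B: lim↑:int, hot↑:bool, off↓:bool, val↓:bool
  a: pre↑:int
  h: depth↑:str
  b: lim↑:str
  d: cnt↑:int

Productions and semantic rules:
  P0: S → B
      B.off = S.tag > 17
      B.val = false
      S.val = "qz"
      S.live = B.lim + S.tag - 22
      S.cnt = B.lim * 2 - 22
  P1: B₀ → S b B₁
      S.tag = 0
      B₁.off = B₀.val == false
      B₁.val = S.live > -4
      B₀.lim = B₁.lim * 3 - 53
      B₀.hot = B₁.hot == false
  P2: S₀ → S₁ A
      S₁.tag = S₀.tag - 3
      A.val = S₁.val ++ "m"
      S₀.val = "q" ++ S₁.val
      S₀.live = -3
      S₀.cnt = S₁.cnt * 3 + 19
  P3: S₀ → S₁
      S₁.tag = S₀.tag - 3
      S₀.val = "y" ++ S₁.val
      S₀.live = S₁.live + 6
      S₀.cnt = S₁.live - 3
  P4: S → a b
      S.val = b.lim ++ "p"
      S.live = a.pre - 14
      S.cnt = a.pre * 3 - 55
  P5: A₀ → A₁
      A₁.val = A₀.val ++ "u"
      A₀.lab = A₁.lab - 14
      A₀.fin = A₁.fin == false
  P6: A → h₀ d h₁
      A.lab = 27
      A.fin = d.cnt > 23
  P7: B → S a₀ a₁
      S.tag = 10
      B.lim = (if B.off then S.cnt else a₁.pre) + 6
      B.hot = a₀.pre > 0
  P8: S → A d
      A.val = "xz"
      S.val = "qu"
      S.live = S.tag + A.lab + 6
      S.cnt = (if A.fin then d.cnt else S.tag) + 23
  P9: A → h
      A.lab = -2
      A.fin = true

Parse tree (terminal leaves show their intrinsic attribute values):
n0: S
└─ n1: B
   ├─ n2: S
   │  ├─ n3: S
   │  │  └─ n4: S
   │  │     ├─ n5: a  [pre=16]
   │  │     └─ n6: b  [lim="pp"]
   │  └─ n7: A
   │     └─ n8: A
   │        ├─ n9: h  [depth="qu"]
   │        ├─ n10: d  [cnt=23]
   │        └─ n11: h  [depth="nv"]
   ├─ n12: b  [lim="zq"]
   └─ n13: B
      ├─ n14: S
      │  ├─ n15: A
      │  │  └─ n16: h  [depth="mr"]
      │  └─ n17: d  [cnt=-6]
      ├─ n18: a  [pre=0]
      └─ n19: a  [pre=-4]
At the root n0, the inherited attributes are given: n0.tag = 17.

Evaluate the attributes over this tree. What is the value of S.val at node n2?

1. n0.tag = 17  [given at root]
2. n1.off = false  [S.tag > 17]
3. n1.val = false  [false]
4. n2.tag = 0  [0]
5. n3.tag = -3  [S₀.tag - 3]
6. n4.tag = -6  [S₀.tag - 3]
7. n5.pre = 16  [terminal]
8. n6.lim = "pp"  [terminal]
9. n4.val = "ppp"  [b.lim ++ "p"]
10. n4.live = 2  [a.pre - 14]
11. n4.cnt = -7  [a.pre * 3 - 55]
12. n3.val = "yppp"  ["y" ++ S₁.val]
13. n3.live = 8  [S₁.live + 6]
14. n3.cnt = -1  [S₁.live - 3]
15. n7.val = "ypppm"  [S₁.val ++ "m"]
16. n8.val = "ypppmu"  [A₀.val ++ "u"]
17. n9.depth = "qu"  [terminal]
18. n10.cnt = 23  [terminal]
19. n11.depth = "nv"  [terminal]
20. n8.lab = 27  [27]
21. n8.fin = false  [d.cnt > 23]
22. n7.lab = 13  [A₁.lab - 14]
23. n7.fin = true  [A₁.fin == false]
24. n2.val = "qyppp"  ["q" ++ S₁.val]
25. n2.live = -3  [-3]
26. n2.cnt = 16  [S₁.cnt * 3 + 19]
27. n12.lim = "zq"  [terminal]
28. n13.off = true  [B₀.val == false]
29. n13.val = true  [S.live > -4]
30. n14.tag = 10  [10]
31. n15.val = "xz"  ["xz"]
32. n16.depth = "mr"  [terminal]
33. n15.lab = -2  [-2]
34. n15.fin = true  [true]
35. n17.cnt = -6  [terminal]
36. n14.val = "qu"  ["qu"]
37. n14.live = 14  [S.tag + A.lab + 6]
38. n14.cnt = 17  [(if A.fin then d.cnt else S.tag) + 23]
39. n18.pre = 0  [terminal]
40. n19.pre = -4  [terminal]
41. n13.lim = 23  [(if B.off then S.cnt else a₁.pre) + 6]
42. n13.hot = false  [a₀.pre > 0]
43. n1.lim = 16  [B₁.lim * 3 - 53]
44. n1.hot = true  [B₁.hot == false]
45. n0.val = "qz"  ["qz"]
46. n0.live = 11  [B.lim + S.tag - 22]
47. n0.cnt = 10  [B.lim * 2 - 22]

"qyppp"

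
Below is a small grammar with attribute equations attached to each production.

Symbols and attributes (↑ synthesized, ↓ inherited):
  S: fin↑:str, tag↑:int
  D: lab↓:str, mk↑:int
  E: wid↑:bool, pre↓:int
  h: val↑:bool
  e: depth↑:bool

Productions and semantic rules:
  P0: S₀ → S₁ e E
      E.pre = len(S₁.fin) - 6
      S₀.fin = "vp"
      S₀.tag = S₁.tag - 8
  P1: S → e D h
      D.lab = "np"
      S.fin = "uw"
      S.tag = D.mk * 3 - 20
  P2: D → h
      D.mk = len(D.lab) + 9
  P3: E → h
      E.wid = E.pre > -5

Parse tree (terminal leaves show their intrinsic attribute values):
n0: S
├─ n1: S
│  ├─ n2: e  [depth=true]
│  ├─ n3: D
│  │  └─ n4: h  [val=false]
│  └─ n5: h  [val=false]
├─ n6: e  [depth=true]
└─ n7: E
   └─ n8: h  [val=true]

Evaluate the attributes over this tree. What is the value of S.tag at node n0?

1. n2.depth = true  [terminal]
2. n3.lab = "np"  ["np"]
3. n4.val = false  [terminal]
4. n3.mk = 11  [len(D.lab) + 9]
5. n5.val = false  [terminal]
6. n1.fin = "uw"  ["uw"]
7. n1.tag = 13  [D.mk * 3 - 20]
8. n6.depth = true  [terminal]
9. n7.pre = -4  [len(S₁.fin) - 6]
10. n8.val = true  [terminal]
11. n7.wid = true  [E.pre > -5]
12. n0.fin = "vp"  ["vp"]
13. n0.tag = 5  [S₁.tag - 8]

5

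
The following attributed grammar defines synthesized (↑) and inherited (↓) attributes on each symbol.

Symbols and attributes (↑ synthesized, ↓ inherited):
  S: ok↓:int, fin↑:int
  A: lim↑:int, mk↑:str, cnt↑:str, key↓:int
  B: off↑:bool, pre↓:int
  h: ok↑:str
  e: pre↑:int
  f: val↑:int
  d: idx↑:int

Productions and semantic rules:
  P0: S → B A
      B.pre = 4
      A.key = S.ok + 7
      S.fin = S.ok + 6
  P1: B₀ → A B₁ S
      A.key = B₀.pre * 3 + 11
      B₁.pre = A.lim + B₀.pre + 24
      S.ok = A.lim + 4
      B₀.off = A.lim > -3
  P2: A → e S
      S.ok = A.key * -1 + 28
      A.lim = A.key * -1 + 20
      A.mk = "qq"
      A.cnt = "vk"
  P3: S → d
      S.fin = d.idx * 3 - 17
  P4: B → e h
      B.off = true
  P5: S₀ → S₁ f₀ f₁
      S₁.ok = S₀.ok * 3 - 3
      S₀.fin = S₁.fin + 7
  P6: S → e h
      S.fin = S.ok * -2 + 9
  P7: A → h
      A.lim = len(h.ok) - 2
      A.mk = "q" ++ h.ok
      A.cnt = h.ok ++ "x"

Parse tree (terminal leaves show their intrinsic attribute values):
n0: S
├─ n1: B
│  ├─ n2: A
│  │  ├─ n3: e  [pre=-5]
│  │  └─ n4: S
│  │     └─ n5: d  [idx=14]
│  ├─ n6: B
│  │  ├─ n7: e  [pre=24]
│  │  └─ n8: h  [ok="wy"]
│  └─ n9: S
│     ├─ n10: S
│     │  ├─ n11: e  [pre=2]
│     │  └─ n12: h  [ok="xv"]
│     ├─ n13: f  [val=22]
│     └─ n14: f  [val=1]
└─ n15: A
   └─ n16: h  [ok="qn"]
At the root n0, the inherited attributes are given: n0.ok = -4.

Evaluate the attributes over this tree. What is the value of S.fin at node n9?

1. n0.ok = -4  [given at root]
2. n1.pre = 4  [4]
3. n2.key = 23  [B₀.pre * 3 + 11]
4. n3.pre = -5  [terminal]
5. n4.ok = 5  [A.key * -1 + 28]
6. n5.idx = 14  [terminal]
7. n4.fin = 25  [d.idx * 3 - 17]
8. n2.lim = -3  [A.key * -1 + 20]
9. n2.mk = "qq"  ["qq"]
10. n2.cnt = "vk"  ["vk"]
11. n6.pre = 25  [A.lim + B₀.pre + 24]
12. n7.pre = 24  [terminal]
13. n8.ok = "wy"  [terminal]
14. n6.off = true  [true]
15. n9.ok = 1  [A.lim + 4]
16. n10.ok = 0  [S₀.ok * 3 - 3]
17. n11.pre = 2  [terminal]
18. n12.ok = "xv"  [terminal]
19. n10.fin = 9  [S.ok * -2 + 9]
20. n13.val = 22  [terminal]
21. n14.val = 1  [terminal]
22. n9.fin = 16  [S₁.fin + 7]
23. n1.off = false  [A.lim > -3]
24. n15.key = 3  [S.ok + 7]
25. n16.ok = "qn"  [terminal]
26. n15.lim = 0  [len(h.ok) - 2]
27. n15.mk = "qqn"  ["q" ++ h.ok]
28. n15.cnt = "qnx"  [h.ok ++ "x"]
29. n0.fin = 2  [S.ok + 6]

16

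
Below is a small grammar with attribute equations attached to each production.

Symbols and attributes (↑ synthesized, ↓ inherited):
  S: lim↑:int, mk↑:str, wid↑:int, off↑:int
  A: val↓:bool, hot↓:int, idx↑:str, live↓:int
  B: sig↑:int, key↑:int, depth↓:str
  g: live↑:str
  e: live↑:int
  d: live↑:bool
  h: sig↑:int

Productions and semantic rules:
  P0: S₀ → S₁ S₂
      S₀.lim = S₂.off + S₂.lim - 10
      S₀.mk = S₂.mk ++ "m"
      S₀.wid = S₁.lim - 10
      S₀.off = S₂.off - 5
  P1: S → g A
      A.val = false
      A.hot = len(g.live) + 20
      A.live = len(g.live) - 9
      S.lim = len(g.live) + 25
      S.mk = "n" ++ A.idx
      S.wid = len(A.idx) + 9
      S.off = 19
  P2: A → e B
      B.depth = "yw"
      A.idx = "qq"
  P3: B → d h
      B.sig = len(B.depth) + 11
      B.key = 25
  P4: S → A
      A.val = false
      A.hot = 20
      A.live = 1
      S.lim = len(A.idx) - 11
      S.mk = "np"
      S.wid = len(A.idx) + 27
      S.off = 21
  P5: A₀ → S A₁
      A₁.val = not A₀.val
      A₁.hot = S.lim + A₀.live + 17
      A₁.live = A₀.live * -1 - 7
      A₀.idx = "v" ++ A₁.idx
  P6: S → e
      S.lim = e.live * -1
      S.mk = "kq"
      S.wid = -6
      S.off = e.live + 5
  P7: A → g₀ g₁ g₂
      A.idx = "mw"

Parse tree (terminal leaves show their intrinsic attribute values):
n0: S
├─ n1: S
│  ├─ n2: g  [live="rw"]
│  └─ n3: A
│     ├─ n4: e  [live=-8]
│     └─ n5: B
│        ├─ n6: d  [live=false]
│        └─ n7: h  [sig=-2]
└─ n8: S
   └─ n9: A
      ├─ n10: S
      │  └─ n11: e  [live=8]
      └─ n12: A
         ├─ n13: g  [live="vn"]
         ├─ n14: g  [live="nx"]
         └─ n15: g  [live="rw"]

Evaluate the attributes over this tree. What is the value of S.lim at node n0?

1. n2.live = "rw"  [terminal]
2. n3.val = false  [false]
3. n3.hot = 22  [len(g.live) + 20]
4. n3.live = -7  [len(g.live) - 9]
5. n4.live = -8  [terminal]
6. n5.depth = "yw"  ["yw"]
7. n6.live = false  [terminal]
8. n7.sig = -2  [terminal]
9. n5.sig = 13  [len(B.depth) + 11]
10. n5.key = 25  [25]
11. n3.idx = "qq"  ["qq"]
12. n1.lim = 27  [len(g.live) + 25]
13. n1.mk = "nqq"  ["n" ++ A.idx]
14. n1.wid = 11  [len(A.idx) + 9]
15. n1.off = 19  [19]
16. n9.val = false  [false]
17. n9.hot = 20  [20]
18. n9.live = 1  [1]
19. n11.live = 8  [terminal]
20. n10.lim = -8  [e.live * -1]
21. n10.mk = "kq"  ["kq"]
22. n10.wid = -6  [-6]
23. n10.off = 13  [e.live + 5]
24. n12.val = true  [not A₀.val]
25. n12.hot = 10  [S.lim + A₀.live + 17]
26. n12.live = -8  [A₀.live * -1 - 7]
27. n13.live = "vn"  [terminal]
28. n14.live = "nx"  [terminal]
29. n15.live = "rw"  [terminal]
30. n12.idx = "mw"  ["mw"]
31. n9.idx = "vmw"  ["v" ++ A₁.idx]
32. n8.lim = -8  [len(A.idx) - 11]
33. n8.mk = "np"  ["np"]
34. n8.wid = 30  [len(A.idx) + 27]
35. n8.off = 21  [21]
36. n0.lim = 3  [S₂.off + S₂.lim - 10]
37. n0.mk = "npm"  [S₂.mk ++ "m"]
38. n0.wid = 17  [S₁.lim - 10]
39. n0.off = 16  [S₂.off - 5]

3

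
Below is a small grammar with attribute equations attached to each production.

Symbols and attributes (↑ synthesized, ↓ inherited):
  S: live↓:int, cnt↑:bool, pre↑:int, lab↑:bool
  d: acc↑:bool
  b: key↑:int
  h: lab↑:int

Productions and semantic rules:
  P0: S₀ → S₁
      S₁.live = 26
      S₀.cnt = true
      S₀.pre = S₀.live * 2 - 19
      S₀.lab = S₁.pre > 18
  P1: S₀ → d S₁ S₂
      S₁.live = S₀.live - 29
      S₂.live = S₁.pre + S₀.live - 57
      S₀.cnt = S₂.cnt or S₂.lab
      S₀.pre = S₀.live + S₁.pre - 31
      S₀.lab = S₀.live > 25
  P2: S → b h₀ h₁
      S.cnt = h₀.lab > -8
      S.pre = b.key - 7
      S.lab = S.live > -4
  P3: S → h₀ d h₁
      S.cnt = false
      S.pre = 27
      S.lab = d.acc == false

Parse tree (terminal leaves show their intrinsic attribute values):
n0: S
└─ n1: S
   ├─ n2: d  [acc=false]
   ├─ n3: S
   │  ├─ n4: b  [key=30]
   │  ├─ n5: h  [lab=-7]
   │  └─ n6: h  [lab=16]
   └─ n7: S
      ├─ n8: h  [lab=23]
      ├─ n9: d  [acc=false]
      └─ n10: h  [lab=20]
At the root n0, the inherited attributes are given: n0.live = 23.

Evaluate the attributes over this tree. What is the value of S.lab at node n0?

1. n0.live = 23  [given at root]
2. n1.live = 26  [26]
3. n2.acc = false  [terminal]
4. n3.live = -3  [S₀.live - 29]
5. n4.key = 30  [terminal]
6. n5.lab = -7  [terminal]
7. n6.lab = 16  [terminal]
8. n3.cnt = true  [h₀.lab > -8]
9. n3.pre = 23  [b.key - 7]
10. n3.lab = true  [S.live > -4]
11. n7.live = -8  [S₁.pre + S₀.live - 57]
12. n8.lab = 23  [terminal]
13. n9.acc = false  [terminal]
14. n10.lab = 20  [terminal]
15. n7.cnt = false  [false]
16. n7.pre = 27  [27]
17. n7.lab = true  [d.acc == false]
18. n1.cnt = true  [S₂.cnt or S₂.lab]
19. n1.pre = 18  [S₀.live + S₁.pre - 31]
20. n1.lab = true  [S₀.live > 25]
21. n0.cnt = true  [true]
22. n0.pre = 27  [S₀.live * 2 - 19]
23. n0.lab = false  [S₁.pre > 18]

false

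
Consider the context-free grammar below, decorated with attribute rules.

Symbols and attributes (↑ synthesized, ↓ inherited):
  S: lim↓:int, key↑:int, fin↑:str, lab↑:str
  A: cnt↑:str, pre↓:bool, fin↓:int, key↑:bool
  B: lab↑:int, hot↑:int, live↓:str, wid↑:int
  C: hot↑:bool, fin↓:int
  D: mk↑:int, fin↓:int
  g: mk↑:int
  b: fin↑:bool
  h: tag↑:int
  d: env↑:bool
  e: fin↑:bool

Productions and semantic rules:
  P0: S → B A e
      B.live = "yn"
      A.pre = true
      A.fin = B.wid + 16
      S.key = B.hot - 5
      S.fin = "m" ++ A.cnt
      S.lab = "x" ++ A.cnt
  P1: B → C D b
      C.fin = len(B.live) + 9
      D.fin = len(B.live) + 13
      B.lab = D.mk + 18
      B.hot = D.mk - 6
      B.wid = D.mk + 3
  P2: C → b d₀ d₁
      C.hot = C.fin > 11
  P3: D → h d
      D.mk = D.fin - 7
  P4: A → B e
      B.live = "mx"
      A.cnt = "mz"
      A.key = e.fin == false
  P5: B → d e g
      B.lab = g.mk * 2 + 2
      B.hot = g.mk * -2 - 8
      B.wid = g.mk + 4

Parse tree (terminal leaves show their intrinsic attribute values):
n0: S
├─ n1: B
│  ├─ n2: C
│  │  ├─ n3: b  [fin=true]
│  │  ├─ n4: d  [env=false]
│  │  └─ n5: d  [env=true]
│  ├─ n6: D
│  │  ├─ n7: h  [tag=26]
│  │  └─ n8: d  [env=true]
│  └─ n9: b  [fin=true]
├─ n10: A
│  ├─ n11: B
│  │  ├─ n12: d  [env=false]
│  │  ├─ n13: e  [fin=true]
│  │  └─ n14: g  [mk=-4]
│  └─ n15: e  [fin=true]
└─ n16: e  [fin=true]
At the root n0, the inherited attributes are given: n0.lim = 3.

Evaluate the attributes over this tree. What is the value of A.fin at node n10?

27

1. n0.lim = 3  [given at root]
2. n1.live = "yn"  ["yn"]
3. n2.fin = 11  [len(B.live) + 9]
4. n3.fin = true  [terminal]
5. n4.env = false  [terminal]
6. n5.env = true  [terminal]
7. n2.hot = false  [C.fin > 11]
8. n6.fin = 15  [len(B.live) + 13]
9. n7.tag = 26  [terminal]
10. n8.env = true  [terminal]
11. n6.mk = 8  [D.fin - 7]
12. n9.fin = true  [terminal]
13. n1.lab = 26  [D.mk + 18]
14. n1.hot = 2  [D.mk - 6]
15. n1.wid = 11  [D.mk + 3]
16. n10.pre = true  [true]
17. n10.fin = 27  [B.wid + 16]
18. n11.live = "mx"  ["mx"]
19. n12.env = false  [terminal]
20. n13.fin = true  [terminal]
21. n14.mk = -4  [terminal]
22. n11.lab = -6  [g.mk * 2 + 2]
23. n11.hot = 0  [g.mk * -2 - 8]
24. n11.wid = 0  [g.mk + 4]
25. n15.fin = true  [terminal]
26. n10.cnt = "mz"  ["mz"]
27. n10.key = false  [e.fin == false]
28. n16.fin = true  [terminal]
29. n0.key = -3  [B.hot - 5]
30. n0.fin = "mmz"  ["m" ++ A.cnt]
31. n0.lab = "xmz"  ["x" ++ A.cnt]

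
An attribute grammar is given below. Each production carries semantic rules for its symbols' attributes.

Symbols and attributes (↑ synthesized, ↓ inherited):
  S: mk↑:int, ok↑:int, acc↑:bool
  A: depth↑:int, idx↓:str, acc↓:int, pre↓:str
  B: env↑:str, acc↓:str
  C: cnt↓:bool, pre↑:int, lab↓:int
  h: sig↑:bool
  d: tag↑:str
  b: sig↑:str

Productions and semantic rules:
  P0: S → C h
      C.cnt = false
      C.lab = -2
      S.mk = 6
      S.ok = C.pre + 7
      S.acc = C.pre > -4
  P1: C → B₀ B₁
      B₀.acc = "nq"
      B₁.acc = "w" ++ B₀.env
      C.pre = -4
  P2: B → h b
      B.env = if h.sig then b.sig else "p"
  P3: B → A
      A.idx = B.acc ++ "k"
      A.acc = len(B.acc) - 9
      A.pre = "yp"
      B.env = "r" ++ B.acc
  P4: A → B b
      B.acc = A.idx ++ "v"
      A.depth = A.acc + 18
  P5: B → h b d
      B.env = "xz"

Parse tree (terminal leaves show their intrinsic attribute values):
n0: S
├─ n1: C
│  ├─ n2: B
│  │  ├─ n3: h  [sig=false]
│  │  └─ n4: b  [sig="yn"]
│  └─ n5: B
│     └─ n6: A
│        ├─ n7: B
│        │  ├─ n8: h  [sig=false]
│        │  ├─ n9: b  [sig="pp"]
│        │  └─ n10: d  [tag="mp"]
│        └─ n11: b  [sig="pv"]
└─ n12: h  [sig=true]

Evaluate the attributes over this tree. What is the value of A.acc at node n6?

1. n1.cnt = false  [false]
2. n1.lab = -2  [-2]
3. n2.acc = "nq"  ["nq"]
4. n3.sig = false  [terminal]
5. n4.sig = "yn"  [terminal]
6. n2.env = "p"  [if h.sig then b.sig else "p"]
7. n5.acc = "wp"  ["w" ++ B₀.env]
8. n6.idx = "wpk"  [B.acc ++ "k"]
9. n6.acc = -7  [len(B.acc) - 9]
10. n6.pre = "yp"  ["yp"]
11. n7.acc = "wpkv"  [A.idx ++ "v"]
12. n8.sig = false  [terminal]
13. n9.sig = "pp"  [terminal]
14. n10.tag = "mp"  [terminal]
15. n7.env = "xz"  ["xz"]
16. n11.sig = "pv"  [terminal]
17. n6.depth = 11  [A.acc + 18]
18. n5.env = "rwp"  ["r" ++ B.acc]
19. n1.pre = -4  [-4]
20. n12.sig = true  [terminal]
21. n0.mk = 6  [6]
22. n0.ok = 3  [C.pre + 7]
23. n0.acc = false  [C.pre > -4]

-7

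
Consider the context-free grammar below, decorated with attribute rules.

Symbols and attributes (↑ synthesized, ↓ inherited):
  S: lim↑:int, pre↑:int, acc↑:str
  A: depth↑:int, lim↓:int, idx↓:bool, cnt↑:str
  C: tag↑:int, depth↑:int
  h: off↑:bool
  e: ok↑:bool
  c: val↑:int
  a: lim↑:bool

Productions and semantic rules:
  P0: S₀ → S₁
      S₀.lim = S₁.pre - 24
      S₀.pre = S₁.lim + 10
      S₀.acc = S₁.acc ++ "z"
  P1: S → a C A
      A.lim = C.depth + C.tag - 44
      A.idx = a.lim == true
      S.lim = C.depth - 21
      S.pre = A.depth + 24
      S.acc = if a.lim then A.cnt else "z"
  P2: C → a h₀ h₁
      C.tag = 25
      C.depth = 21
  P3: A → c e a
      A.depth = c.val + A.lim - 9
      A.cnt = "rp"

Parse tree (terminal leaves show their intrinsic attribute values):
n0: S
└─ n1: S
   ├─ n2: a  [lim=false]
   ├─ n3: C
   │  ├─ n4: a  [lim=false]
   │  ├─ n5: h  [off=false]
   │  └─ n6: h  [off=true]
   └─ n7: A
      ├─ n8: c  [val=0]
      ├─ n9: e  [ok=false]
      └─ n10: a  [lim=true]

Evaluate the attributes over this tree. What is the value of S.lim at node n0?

-7

1. n2.lim = false  [terminal]
2. n4.lim = false  [terminal]
3. n5.off = false  [terminal]
4. n6.off = true  [terminal]
5. n3.tag = 25  [25]
6. n3.depth = 21  [21]
7. n7.lim = 2  [C.depth + C.tag - 44]
8. n7.idx = false  [a.lim == true]
9. n8.val = 0  [terminal]
10. n9.ok = false  [terminal]
11. n10.lim = true  [terminal]
12. n7.depth = -7  [c.val + A.lim - 9]
13. n7.cnt = "rp"  ["rp"]
14. n1.lim = 0  [C.depth - 21]
15. n1.pre = 17  [A.depth + 24]
16. n1.acc = "z"  [if a.lim then A.cnt else "z"]
17. n0.lim = -7  [S₁.pre - 24]
18. n0.pre = 10  [S₁.lim + 10]
19. n0.acc = "zz"  [S₁.acc ++ "z"]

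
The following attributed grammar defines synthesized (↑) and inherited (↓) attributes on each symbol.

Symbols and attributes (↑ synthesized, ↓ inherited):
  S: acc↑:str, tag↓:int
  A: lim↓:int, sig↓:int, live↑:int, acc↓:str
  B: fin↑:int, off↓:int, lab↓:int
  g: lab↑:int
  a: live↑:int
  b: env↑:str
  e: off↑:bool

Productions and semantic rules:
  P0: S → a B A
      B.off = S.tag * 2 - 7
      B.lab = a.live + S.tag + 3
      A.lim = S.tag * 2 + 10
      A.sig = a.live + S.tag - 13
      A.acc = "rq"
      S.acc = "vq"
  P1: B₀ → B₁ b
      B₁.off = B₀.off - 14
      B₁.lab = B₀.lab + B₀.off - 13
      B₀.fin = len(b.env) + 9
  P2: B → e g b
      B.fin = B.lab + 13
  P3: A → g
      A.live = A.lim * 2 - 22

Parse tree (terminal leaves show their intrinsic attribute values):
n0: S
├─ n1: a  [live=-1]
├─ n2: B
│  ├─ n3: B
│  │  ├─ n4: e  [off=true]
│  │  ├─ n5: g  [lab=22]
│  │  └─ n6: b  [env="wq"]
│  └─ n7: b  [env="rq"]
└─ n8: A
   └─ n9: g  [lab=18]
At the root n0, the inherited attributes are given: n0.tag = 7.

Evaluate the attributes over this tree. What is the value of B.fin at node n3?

16

1. n0.tag = 7  [given at root]
2. n1.live = -1  [terminal]
3. n2.off = 7  [S.tag * 2 - 7]
4. n2.lab = 9  [a.live + S.tag + 3]
5. n3.off = -7  [B₀.off - 14]
6. n3.lab = 3  [B₀.lab + B₀.off - 13]
7. n4.off = true  [terminal]
8. n5.lab = 22  [terminal]
9. n6.env = "wq"  [terminal]
10. n3.fin = 16  [B.lab + 13]
11. n7.env = "rq"  [terminal]
12. n2.fin = 11  [len(b.env) + 9]
13. n8.lim = 24  [S.tag * 2 + 10]
14. n8.sig = -7  [a.live + S.tag - 13]
15. n8.acc = "rq"  ["rq"]
16. n9.lab = 18  [terminal]
17. n8.live = 26  [A.lim * 2 - 22]
18. n0.acc = "vq"  ["vq"]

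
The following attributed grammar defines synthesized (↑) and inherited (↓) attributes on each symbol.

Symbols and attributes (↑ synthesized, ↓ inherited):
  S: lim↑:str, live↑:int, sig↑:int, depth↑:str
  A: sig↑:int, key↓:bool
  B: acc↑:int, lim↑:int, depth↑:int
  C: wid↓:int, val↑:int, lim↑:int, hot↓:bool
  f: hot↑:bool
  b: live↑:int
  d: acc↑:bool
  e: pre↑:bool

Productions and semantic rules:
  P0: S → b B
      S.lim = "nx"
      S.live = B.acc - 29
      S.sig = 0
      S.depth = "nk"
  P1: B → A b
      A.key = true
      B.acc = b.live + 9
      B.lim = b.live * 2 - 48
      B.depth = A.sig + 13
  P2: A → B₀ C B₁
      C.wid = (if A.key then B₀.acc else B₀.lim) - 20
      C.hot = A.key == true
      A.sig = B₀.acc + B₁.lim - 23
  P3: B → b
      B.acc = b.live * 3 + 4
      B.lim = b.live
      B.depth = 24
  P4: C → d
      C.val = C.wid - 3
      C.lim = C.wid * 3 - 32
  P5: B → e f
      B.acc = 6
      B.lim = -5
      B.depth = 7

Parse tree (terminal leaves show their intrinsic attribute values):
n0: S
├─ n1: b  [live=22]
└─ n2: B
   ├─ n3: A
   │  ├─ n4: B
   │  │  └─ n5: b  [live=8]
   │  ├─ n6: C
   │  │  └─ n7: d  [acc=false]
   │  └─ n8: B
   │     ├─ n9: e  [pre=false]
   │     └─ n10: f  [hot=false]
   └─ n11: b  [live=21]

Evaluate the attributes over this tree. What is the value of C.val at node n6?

1. n1.live = 22  [terminal]
2. n3.key = true  [true]
3. n5.live = 8  [terminal]
4. n4.acc = 28  [b.live * 3 + 4]
5. n4.lim = 8  [b.live]
6. n4.depth = 24  [24]
7. n6.wid = 8  [(if A.key then B₀.acc else B₀.lim) - 20]
8. n6.hot = true  [A.key == true]
9. n7.acc = false  [terminal]
10. n6.val = 5  [C.wid - 3]
11. n6.lim = -8  [C.wid * 3 - 32]
12. n9.pre = false  [terminal]
13. n10.hot = false  [terminal]
14. n8.acc = 6  [6]
15. n8.lim = -5  [-5]
16. n8.depth = 7  [7]
17. n3.sig = 0  [B₀.acc + B₁.lim - 23]
18. n11.live = 21  [terminal]
19. n2.acc = 30  [b.live + 9]
20. n2.lim = -6  [b.live * 2 - 48]
21. n2.depth = 13  [A.sig + 13]
22. n0.lim = "nx"  ["nx"]
23. n0.live = 1  [B.acc - 29]
24. n0.sig = 0  [0]
25. n0.depth = "nk"  ["nk"]

5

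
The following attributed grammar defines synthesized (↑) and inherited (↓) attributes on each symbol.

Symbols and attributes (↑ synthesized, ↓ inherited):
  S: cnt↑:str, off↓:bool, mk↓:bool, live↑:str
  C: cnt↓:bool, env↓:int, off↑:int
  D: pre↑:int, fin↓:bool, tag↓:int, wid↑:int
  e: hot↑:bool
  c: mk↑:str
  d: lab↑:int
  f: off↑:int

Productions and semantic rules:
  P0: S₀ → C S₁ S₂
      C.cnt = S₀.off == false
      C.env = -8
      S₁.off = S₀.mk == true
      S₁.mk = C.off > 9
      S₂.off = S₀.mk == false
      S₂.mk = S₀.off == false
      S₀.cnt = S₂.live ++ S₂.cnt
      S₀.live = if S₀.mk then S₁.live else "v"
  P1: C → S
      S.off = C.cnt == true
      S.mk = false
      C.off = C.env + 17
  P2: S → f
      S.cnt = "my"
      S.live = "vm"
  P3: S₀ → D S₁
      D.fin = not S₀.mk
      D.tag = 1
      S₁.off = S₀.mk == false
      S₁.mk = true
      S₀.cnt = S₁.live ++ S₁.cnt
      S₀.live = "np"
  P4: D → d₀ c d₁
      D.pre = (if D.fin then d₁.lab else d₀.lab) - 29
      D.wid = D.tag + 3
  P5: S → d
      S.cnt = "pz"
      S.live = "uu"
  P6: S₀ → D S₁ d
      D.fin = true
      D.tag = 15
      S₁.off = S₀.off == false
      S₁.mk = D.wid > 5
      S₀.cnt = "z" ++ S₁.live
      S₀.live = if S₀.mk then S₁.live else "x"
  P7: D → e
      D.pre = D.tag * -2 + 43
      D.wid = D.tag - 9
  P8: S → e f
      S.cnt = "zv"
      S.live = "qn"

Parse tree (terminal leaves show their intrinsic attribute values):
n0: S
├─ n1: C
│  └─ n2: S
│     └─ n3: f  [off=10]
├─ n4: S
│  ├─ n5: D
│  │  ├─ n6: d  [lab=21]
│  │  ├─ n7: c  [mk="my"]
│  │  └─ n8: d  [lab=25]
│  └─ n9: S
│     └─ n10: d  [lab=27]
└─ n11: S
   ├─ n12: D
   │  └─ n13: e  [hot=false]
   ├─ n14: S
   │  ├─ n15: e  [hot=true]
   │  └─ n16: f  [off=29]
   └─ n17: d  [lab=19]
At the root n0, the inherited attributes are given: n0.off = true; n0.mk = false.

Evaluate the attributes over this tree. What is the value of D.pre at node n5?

-4

1. n0.off = true  [given at root]
2. n0.mk = false  [given at root]
3. n1.cnt = false  [S₀.off == false]
4. n1.env = -8  [-8]
5. n2.off = false  [C.cnt == true]
6. n2.mk = false  [false]
7. n3.off = 10  [terminal]
8. n2.cnt = "my"  ["my"]
9. n2.live = "vm"  ["vm"]
10. n1.off = 9  [C.env + 17]
11. n4.off = false  [S₀.mk == true]
12. n4.mk = false  [C.off > 9]
13. n5.fin = true  [not S₀.mk]
14. n5.tag = 1  [1]
15. n6.lab = 21  [terminal]
16. n7.mk = "my"  [terminal]
17. n8.lab = 25  [terminal]
18. n5.pre = -4  [(if D.fin then d₁.lab else d₀.lab) - 29]
19. n5.wid = 4  [D.tag + 3]
20. n9.off = true  [S₀.mk == false]
21. n9.mk = true  [true]
22. n10.lab = 27  [terminal]
23. n9.cnt = "pz"  ["pz"]
24. n9.live = "uu"  ["uu"]
25. n4.cnt = "uupz"  [S₁.live ++ S₁.cnt]
26. n4.live = "np"  ["np"]
27. n11.off = true  [S₀.mk == false]
28. n11.mk = false  [S₀.off == false]
29. n12.fin = true  [true]
30. n12.tag = 15  [15]
31. n13.hot = false  [terminal]
32. n12.pre = 13  [D.tag * -2 + 43]
33. n12.wid = 6  [D.tag - 9]
34. n14.off = false  [S₀.off == false]
35. n14.mk = true  [D.wid > 5]
36. n15.hot = true  [terminal]
37. n16.off = 29  [terminal]
38. n14.cnt = "zv"  ["zv"]
39. n14.live = "qn"  ["qn"]
40. n17.lab = 19  [terminal]
41. n11.cnt = "zqn"  ["z" ++ S₁.live]
42. n11.live = "x"  [if S₀.mk then S₁.live else "x"]
43. n0.cnt = "xzqn"  [S₂.live ++ S₂.cnt]
44. n0.live = "v"  [if S₀.mk then S₁.live else "v"]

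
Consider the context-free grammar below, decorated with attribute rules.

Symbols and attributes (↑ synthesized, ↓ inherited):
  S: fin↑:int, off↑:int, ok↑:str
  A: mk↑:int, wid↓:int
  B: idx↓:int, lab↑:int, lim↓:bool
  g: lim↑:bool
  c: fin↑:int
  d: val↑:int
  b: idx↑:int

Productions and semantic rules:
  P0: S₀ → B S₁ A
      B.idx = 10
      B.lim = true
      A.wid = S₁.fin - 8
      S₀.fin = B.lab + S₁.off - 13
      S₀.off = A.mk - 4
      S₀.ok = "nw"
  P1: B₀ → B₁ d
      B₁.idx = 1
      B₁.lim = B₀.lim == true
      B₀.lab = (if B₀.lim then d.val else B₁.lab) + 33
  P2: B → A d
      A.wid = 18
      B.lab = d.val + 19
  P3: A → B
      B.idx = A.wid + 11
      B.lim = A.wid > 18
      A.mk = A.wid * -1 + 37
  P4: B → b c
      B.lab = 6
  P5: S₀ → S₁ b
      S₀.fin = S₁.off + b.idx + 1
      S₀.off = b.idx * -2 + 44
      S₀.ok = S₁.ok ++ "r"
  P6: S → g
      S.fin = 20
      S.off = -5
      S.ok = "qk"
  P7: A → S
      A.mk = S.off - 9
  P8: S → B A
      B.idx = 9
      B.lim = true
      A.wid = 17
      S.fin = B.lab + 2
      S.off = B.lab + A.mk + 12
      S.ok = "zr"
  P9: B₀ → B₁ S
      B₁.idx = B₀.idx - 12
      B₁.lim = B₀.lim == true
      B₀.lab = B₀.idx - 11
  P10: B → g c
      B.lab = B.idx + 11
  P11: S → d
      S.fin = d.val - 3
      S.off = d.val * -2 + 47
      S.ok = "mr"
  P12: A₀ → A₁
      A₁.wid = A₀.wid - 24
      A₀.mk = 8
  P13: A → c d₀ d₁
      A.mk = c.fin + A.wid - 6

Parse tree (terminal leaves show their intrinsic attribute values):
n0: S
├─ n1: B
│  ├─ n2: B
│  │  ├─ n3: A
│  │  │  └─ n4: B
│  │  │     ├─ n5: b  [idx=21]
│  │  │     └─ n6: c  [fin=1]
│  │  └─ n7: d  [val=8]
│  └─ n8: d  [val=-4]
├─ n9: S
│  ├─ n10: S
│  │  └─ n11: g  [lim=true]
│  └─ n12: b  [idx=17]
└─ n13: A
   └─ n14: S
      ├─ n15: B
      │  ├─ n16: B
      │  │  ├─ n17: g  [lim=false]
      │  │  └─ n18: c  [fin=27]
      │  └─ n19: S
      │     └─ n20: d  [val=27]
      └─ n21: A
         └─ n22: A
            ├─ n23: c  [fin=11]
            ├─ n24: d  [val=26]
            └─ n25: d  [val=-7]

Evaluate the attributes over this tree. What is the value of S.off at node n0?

1. n1.idx = 10  [10]
2. n1.lim = true  [true]
3. n2.idx = 1  [1]
4. n2.lim = true  [B₀.lim == true]
5. n3.wid = 18  [18]
6. n4.idx = 29  [A.wid + 11]
7. n4.lim = false  [A.wid > 18]
8. n5.idx = 21  [terminal]
9. n6.fin = 1  [terminal]
10. n4.lab = 6  [6]
11. n3.mk = 19  [A.wid * -1 + 37]
12. n7.val = 8  [terminal]
13. n2.lab = 27  [d.val + 19]
14. n8.val = -4  [terminal]
15. n1.lab = 29  [(if B₀.lim then d.val else B₁.lab) + 33]
16. n11.lim = true  [terminal]
17. n10.fin = 20  [20]
18. n10.off = -5  [-5]
19. n10.ok = "qk"  ["qk"]
20. n12.idx = 17  [terminal]
21. n9.fin = 13  [S₁.off + b.idx + 1]
22. n9.off = 10  [b.idx * -2 + 44]
23. n9.ok = "qkr"  [S₁.ok ++ "r"]
24. n13.wid = 5  [S₁.fin - 8]
25. n15.idx = 9  [9]
26. n15.lim = true  [true]
27. n16.idx = -3  [B₀.idx - 12]
28. n16.lim = true  [B₀.lim == true]
29. n17.lim = false  [terminal]
30. n18.fin = 27  [terminal]
31. n16.lab = 8  [B.idx + 11]
32. n20.val = 27  [terminal]
33. n19.fin = 24  [d.val - 3]
34. n19.off = -7  [d.val * -2 + 47]
35. n19.ok = "mr"  ["mr"]
36. n15.lab = -2  [B₀.idx - 11]
37. n21.wid = 17  [17]
38. n22.wid = -7  [A₀.wid - 24]
39. n23.fin = 11  [terminal]
40. n24.val = 26  [terminal]
41. n25.val = -7  [terminal]
42. n22.mk = -2  [c.fin + A.wid - 6]
43. n21.mk = 8  [8]
44. n14.fin = 0  [B.lab + 2]
45. n14.off = 18  [B.lab + A.mk + 12]
46. n14.ok = "zr"  ["zr"]
47. n13.mk = 9  [S.off - 9]
48. n0.fin = 26  [B.lab + S₁.off - 13]
49. n0.off = 5  [A.mk - 4]
50. n0.ok = "nw"  ["nw"]

5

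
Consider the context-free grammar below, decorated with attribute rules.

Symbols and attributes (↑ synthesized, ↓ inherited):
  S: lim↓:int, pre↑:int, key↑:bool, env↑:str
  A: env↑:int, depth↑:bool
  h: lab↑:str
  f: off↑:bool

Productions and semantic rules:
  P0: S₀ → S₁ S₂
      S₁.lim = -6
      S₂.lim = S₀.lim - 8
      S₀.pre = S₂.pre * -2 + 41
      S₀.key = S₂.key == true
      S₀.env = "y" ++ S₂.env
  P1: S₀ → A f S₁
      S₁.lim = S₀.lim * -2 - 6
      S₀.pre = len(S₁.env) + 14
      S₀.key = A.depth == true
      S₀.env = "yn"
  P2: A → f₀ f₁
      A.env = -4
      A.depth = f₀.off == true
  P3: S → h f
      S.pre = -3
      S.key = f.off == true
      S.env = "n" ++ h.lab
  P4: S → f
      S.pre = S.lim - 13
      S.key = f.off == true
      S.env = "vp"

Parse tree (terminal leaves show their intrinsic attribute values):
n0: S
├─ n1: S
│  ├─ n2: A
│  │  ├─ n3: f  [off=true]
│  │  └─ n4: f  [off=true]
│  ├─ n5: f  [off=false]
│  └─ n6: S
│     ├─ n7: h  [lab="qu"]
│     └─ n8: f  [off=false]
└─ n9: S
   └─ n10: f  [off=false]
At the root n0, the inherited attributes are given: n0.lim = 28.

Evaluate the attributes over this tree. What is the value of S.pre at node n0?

27

1. n0.lim = 28  [given at root]
2. n1.lim = -6  [-6]
3. n3.off = true  [terminal]
4. n4.off = true  [terminal]
5. n2.env = -4  [-4]
6. n2.depth = true  [f₀.off == true]
7. n5.off = false  [terminal]
8. n6.lim = 6  [S₀.lim * -2 - 6]
9. n7.lab = "qu"  [terminal]
10. n8.off = false  [terminal]
11. n6.pre = -3  [-3]
12. n6.key = false  [f.off == true]
13. n6.env = "nqu"  ["n" ++ h.lab]
14. n1.pre = 17  [len(S₁.env) + 14]
15. n1.key = true  [A.depth == true]
16. n1.env = "yn"  ["yn"]
17. n9.lim = 20  [S₀.lim - 8]
18. n10.off = false  [terminal]
19. n9.pre = 7  [S.lim - 13]
20. n9.key = false  [f.off == true]
21. n9.env = "vp"  ["vp"]
22. n0.pre = 27  [S₂.pre * -2 + 41]
23. n0.key = false  [S₂.key == true]
24. n0.env = "yvp"  ["y" ++ S₂.env]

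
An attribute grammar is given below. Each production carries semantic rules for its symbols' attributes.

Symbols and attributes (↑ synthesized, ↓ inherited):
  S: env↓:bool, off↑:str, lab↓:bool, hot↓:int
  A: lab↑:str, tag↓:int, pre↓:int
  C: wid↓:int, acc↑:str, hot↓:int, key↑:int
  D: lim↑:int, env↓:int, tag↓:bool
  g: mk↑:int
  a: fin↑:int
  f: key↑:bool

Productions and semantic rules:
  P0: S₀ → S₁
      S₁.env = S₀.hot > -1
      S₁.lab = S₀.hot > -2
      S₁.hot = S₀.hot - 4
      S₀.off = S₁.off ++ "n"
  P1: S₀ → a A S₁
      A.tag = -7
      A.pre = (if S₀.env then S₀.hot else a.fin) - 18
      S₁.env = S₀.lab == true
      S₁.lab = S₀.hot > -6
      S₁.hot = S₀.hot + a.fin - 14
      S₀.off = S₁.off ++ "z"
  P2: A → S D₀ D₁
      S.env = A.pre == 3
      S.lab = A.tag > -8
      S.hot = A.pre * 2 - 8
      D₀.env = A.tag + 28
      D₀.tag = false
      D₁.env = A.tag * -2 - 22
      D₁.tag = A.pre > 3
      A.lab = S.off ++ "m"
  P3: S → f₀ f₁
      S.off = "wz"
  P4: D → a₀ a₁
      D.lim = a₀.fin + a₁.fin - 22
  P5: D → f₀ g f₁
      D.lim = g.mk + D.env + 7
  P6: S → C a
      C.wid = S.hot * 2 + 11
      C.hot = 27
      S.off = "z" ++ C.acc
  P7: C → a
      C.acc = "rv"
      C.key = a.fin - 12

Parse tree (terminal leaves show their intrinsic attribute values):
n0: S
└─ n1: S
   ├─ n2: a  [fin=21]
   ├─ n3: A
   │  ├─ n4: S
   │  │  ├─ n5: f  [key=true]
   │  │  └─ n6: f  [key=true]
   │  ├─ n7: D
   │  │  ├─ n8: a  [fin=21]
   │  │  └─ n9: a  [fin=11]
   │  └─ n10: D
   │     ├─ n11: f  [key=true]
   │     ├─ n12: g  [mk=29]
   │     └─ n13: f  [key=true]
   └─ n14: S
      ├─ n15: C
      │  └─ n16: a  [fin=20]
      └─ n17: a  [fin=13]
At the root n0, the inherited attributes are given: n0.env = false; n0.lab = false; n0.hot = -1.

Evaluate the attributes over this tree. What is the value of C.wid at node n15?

1. n0.env = false  [given at root]
2. n0.lab = false  [given at root]
3. n0.hot = -1  [given at root]
4. n1.env = false  [S₀.hot > -1]
5. n1.lab = true  [S₀.hot > -2]
6. n1.hot = -5  [S₀.hot - 4]
7. n2.fin = 21  [terminal]
8. n3.tag = -7  [-7]
9. n3.pre = 3  [(if S₀.env then S₀.hot else a.fin) - 18]
10. n4.env = true  [A.pre == 3]
11. n4.lab = true  [A.tag > -8]
12. n4.hot = -2  [A.pre * 2 - 8]
13. n5.key = true  [terminal]
14. n6.key = true  [terminal]
15. n4.off = "wz"  ["wz"]
16. n7.env = 21  [A.tag + 28]
17. n7.tag = false  [false]
18. n8.fin = 21  [terminal]
19. n9.fin = 11  [terminal]
20. n7.lim = 10  [a₀.fin + a₁.fin - 22]
21. n10.env = -8  [A.tag * -2 - 22]
22. n10.tag = false  [A.pre > 3]
23. n11.key = true  [terminal]
24. n12.mk = 29  [terminal]
25. n13.key = true  [terminal]
26. n10.lim = 28  [g.mk + D.env + 7]
27. n3.lab = "wzm"  [S.off ++ "m"]
28. n14.env = true  [S₀.lab == true]
29. n14.lab = true  [S₀.hot > -6]
30. n14.hot = 2  [S₀.hot + a.fin - 14]
31. n15.wid = 15  [S.hot * 2 + 11]
32. n15.hot = 27  [27]
33. n16.fin = 20  [terminal]
34. n15.acc = "rv"  ["rv"]
35. n15.key = 8  [a.fin - 12]
36. n17.fin = 13  [terminal]
37. n14.off = "zrv"  ["z" ++ C.acc]
38. n1.off = "zrvz"  [S₁.off ++ "z"]
39. n0.off = "zrvzn"  [S₁.off ++ "n"]

15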